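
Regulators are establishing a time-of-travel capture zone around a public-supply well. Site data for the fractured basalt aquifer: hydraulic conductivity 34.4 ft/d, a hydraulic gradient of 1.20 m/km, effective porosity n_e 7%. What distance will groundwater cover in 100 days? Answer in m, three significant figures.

18.0 m

K = 34.4 ft/d × 0.3048 = 10.49 m/d
Specific discharge q = 10.49 × 0.0012 = 0.01258 m/d
Seepage velocity v = q / n = 0.01258 / 0.07 = 0.1797 m/d
L = v × T = 0.1797 × 100 = 17.97 m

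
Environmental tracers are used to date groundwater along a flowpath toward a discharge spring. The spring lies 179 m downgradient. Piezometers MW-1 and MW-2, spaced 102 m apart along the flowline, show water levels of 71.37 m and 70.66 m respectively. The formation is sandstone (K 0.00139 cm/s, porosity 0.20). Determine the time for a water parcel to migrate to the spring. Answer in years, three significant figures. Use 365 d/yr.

Hydraulic gradient i = (71.37 − 70.66) / 102 = 0.71 / 102 = 0.006961
K = 0.00139 cm/s × 864 = 1.201 m/d
Darcy flux q = K·i = 1.201 × 0.006961 = 0.008360 m/d
Seepage velocity v = q / n = 0.008360 / 0.20 = 0.04180 m/d
t = L / v = 179 / 0.04180 = 4282 d
   = 4282 / 365 = 11.7 yr

11.7 years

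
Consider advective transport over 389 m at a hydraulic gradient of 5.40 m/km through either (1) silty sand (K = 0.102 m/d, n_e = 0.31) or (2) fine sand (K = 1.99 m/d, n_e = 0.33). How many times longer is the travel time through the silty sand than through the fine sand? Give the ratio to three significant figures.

18.3

Unit 1 (silty sand): v = 0.102×0.0054/0.31 = 0.001777 m/d, t = 389/0.001777 = 218900 d
Unit 2 (fine sand): v = 1.99×0.0054/0.33 = 0.03256 m/d, t = 389/0.03256 = 11950 d
t(silty sand) / t(fine sand) = 218900/11950 = 18.3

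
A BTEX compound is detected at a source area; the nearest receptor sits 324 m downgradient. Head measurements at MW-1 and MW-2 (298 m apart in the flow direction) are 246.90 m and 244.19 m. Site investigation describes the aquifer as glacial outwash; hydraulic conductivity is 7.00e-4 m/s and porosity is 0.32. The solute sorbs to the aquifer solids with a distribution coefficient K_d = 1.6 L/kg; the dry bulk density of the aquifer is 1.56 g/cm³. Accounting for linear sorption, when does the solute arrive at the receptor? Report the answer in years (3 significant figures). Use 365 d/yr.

4.54 years

Hydraulic gradient i = (246.90 − 244.19) / 298 = 2.71 / 298 = 0.009094
K = 7.00e-4 m/s × 86400 s/d = 60.48 m/d
q = Ki = 60.48 × 0.009094 = 0.5500 m/d
Average linear velocity = 0.5500 / 0.32 = 1.719 m/d
Retardation R = 1 + ρ_b·K_d/n = 1 + 1.56×1.6/0.32 = 8.800
Contaminant velocity v_c = v/R = 1.719/8.800 = 0.1953 m/d
t = L/v_c = 324/0.1953 = 1659 d
   = 1659/365 = 4.54 yr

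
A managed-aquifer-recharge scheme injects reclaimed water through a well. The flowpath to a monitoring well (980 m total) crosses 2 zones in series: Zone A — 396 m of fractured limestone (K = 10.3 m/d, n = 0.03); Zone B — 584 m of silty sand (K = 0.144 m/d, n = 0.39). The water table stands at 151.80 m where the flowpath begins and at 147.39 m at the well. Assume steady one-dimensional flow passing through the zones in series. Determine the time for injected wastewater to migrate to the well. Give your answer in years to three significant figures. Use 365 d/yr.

610 years

Total head drop ΔH = 151.80 − 147.39 = 4.41 m
Steady 1-D flow in series ⇒ the Darcy flux q is identical in every zone and the zone head losses add (resistances L/K in series).
Σ(L/K) = 396/10.3 + 584/0.144 = 38.45 + 4056 = 4094 d
q = ΔH / Σ(L/K) = 4.41 / 4094 = 0.001077 m/d (same in every zone)
Zone A: v = q/n = 0.001077/0.03 = 0.03591 m/d → t_A = 396/0.03591 = 11030 d
Zone B: v = q/n = 0.001077/0.39 = 0.002762 m/d → t_B = 584/0.002762 = 211400 d
Total t = 11030 + 211400 = 222500 d
   = 222500 / 365 = 610 yr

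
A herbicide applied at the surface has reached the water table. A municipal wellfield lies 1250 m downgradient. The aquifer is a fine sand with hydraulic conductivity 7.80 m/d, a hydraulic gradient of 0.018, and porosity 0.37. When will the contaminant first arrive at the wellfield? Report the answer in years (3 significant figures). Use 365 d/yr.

Specific discharge q = 7.80 × 0.018 = 0.1404 m/d
Average linear velocity = 0.1404 / 0.37 = 0.3795 m/d
t = L / v = 1250 / 0.3795 = 3294 d
   = 3294 / 365 = 9.03 yr

9.03 years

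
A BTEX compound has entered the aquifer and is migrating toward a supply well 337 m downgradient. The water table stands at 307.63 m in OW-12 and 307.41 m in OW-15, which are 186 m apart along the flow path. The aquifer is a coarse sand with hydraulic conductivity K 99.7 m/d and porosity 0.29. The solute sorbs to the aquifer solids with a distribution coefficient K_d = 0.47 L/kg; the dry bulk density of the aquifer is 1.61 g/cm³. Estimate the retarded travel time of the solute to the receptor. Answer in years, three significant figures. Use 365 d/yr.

Hydraulic gradient i = (307.63 − 307.41) / 186 = 0.22 / 186 = 0.001183
Darcy flux q = K·i = 99.7 × 0.001183 = 0.1179 m/d
v_s = q/n_e = 0.1179/0.29 = 0.4066 m/d
Retardation R = 1 + ρ_b·K_d/n = 1 + 1.61×0.47/0.29 = 3.609
Contaminant velocity v_c = v/R = 0.4066/3.609 = 0.1127 m/d
t = L/v_c = 337/0.1127 = 2991 d
   = 2991/365 = 8.20 yr

8.20 years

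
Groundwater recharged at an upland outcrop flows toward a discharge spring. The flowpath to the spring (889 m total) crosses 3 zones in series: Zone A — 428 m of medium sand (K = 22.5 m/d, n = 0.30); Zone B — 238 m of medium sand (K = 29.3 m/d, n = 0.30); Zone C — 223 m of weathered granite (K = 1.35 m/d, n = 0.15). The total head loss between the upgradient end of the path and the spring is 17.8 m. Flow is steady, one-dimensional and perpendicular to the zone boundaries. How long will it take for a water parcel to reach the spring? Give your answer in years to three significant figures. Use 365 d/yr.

Continuity: the same q passes through each zone, so ΔH = q·Σ(L_j/K_j) — the zones act as resistances in series.
Σ(L/K) = 428/22.5 + 238/29.3 + 223/1.35 = 19.02 + 8.123 + 165.2 = 192.3 d
q = ΔH / Σ(L/K) = 17.8 / 192.3 = 0.09255 m/d (same in every zone)
Zone A: v = q/n = 0.09255/0.30 = 0.3085 m/d → t_A = 428/0.3085 = 1387 d
Zone B: v = q/n = 0.09255/0.30 = 0.3085 m/d → t_B = 238/0.3085 = 771.5 d
Zone C: v = q/n = 0.09255/0.15 = 0.6170 m/d → t_C = 223/0.6170 = 361.4 d
Total t = 1387 + 771.5 + 361.4 = 2520 d
   = 2520 / 365 = 6.90 yr

6.90 years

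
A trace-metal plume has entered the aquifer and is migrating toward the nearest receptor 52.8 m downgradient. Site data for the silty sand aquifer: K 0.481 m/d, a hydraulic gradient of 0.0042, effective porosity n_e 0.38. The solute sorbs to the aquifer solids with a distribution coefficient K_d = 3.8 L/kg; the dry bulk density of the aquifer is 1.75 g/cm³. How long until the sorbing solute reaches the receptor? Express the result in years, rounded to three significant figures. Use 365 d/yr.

Specific discharge q = 0.481 × 0.0042 = 0.002020 m/d
v = Ki/n = 0.481·0.0042/0.38 = 0.005316 m/d
Retardation R = 1 + ρ_b·K_d/n = 1 + 1.75×3.8/0.38 = 18.50
Contaminant velocity v_c = v/R = 0.005316/18.50 = 2.874e-4 m/d
t = L/v_c = 52.8/2.874e-4 = 183700 d
   = 183700/365 = 503 yr

503 years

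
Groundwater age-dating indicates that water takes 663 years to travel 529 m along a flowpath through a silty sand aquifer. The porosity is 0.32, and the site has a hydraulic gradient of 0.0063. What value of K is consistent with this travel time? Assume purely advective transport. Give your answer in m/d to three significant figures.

t = 663 years = 242000 d
v = L / t = 529 / 242000 = 0.002186 m/d
K = v · n / i = 0.002186 × 0.32 / 0.0063 = 0.111 m/d

0.111 m/d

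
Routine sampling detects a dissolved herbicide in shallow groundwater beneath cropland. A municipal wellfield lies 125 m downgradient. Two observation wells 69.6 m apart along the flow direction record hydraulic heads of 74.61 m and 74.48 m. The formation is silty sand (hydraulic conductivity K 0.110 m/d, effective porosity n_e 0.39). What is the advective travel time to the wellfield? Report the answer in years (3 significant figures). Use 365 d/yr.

650 years

Hydraulic gradient i = (74.61 − 74.48) / 69.6 = 0.13 / 69.6 = 0.001868
Specific discharge q = 0.110 × 0.001868 = 2.055e-4 m/d
v = Ki/n = 0.110·0.001868/0.39 = 5.268e-4 m/d
t = L / v = 125 / 5.268e-4 = 237300 d
   = 237300 / 365 = 650 yr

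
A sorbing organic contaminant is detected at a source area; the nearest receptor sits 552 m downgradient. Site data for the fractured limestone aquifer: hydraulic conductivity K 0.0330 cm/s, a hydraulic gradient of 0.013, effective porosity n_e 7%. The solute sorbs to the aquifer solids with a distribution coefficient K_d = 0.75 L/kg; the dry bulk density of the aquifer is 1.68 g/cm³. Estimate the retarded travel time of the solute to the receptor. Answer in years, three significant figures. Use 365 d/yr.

5.43 years

K = 0.0330 cm/s × 864 = 28.51 m/d
Specific discharge q = 28.51 × 0.013 = 0.3707 m/d
v = Ki/n = 28.51·0.013/0.07 = 5.295 m/d
Retardation R = 1 + ρ_b·K_d/n = 1 + 1.68×0.75/0.07 = 19.00
Contaminant velocity v_c = v/R = 5.295/19.00 = 0.2787 m/d
t = L/v_c = 552/0.2787 = 1981 d
   = 1981/365 = 5.43 yr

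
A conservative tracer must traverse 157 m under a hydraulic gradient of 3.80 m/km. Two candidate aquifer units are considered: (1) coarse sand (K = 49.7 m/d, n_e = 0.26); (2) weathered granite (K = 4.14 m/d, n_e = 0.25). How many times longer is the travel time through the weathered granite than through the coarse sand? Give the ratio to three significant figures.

11.5

Unit 1 (coarse sand): v = 49.7×0.0038/0.26 = 0.7264 m/d, t = 157/0.7264 = 216.1 d
Unit 2 (weathered granite): v = 4.14×0.0038/0.25 = 0.06293 m/d, t = 157/0.06293 = 2495 d
t(weathered granite) / t(coarse sand) = 2495/216.1 = 11.5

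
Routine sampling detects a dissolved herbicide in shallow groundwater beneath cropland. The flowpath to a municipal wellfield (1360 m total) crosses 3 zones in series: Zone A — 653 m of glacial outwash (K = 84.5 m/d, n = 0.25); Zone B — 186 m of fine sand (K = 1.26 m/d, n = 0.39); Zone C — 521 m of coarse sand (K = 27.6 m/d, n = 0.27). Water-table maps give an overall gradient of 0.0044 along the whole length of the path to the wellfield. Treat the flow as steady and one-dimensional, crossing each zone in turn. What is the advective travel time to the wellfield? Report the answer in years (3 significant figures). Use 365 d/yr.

For zones in series the flux q is common to all zones; the equivalent conductivity is the harmonic (thickness-weighted) mean, K_eq = L_total / Σ(L_j/K_j).
Σ(L/K) = 653/84.5 + 186/1.26 + 521/27.6 = 7.728 + 147.6 + 18.88 = 174.2 d
K_eq = L_total / Σ(L/K) = 1360 / 174.2 = 7.806 m/d
q = K_eq · i = 7.806 × 0.0044 = 0.03435 m/d (same in every zone)
Zone A: v = q/n = 0.03435/0.25 = 0.1374 m/d → t_A = 653/0.1374 = 4753 d
Zone B: v = q/n = 0.03435/0.39 = 0.08807 m/d → t_B = 186/0.08807 = 2112 d
Zone C: v = q/n = 0.03435/0.27 = 0.1272 m/d → t_C = 521/0.1272 = 4096 d
Total t = 4753 + 2112 + 4096 = 10960 d
   = 10960 / 365 = 30.0 yr

30.0 years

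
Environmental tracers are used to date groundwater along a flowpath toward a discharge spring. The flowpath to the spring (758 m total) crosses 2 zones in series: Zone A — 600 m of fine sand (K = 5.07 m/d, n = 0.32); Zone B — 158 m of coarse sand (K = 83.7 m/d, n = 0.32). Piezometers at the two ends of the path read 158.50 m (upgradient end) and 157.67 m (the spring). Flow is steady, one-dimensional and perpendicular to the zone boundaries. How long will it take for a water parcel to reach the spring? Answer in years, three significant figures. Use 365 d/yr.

96.3 years

Total head drop ΔH = 158.50 − 157.67 = 0.83 m
Steady 1-D flow in series ⇒ the Darcy flux q is identical in every zone and the zone head losses add (resistances L/K in series).
Σ(L/K) = 600/5.07 + 158/83.7 = 118.3 + 1.888 = 120.2 d
q = ΔH / Σ(L/K) = 0.83 / 120.2 = 0.006903 m/d (same in every zone)
Zone A: v = q/n = 0.006903/0.32 = 0.02157 m/d → t_A = 600/0.02157 = 27810 d
Zone B: v = q/n = 0.006903/0.32 = 0.02157 m/d → t_B = 158/0.02157 = 7324 d
Total t = 27810 + 7324 = 35140 d
   = 35140 / 365 = 96.3 yr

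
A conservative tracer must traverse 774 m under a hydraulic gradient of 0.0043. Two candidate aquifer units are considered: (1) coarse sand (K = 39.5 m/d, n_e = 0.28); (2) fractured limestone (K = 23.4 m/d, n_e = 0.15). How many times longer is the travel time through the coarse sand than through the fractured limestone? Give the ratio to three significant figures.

1.11

Unit 1 (coarse sand): v = 39.5×0.0043/0.28 = 0.6066 m/d, t = 774/0.6066 = 1276 d
Unit 2 (fractured limestone): v = 23.4×0.0043/0.15 = 0.6708 m/d, t = 774/0.6708 = 1154 d
t(coarse sand) / t(fractured limestone) = 1276/1154 = 1.11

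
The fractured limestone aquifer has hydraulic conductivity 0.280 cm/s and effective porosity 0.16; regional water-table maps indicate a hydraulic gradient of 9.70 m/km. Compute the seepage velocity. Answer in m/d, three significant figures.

14.7 m/d

K = 0.280 cm/s × 864 = 241.9 m/d
Specific discharge q = 241.9 × 0.0097 = 2.347 m/d
v_s = q/n_e = 2.347/0.16 = 14.67 m/d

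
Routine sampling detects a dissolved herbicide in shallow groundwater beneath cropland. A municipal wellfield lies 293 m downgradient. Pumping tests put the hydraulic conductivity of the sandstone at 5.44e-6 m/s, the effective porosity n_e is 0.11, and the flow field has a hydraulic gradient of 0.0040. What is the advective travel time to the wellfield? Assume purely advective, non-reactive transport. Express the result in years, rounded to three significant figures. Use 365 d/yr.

K = 5.44e-6 m/s × 86400 s/d = 0.4700 m/d
Specific discharge q = 0.4700 × 0.0040 = 0.001880 m/d
v = Ki/n = 0.4700·0.0040/0.11 = 0.01709 m/d
t = L / v = 293 / 0.01709 = 17140 d
   = 17140 / 365 = 47.0 yr

47.0 years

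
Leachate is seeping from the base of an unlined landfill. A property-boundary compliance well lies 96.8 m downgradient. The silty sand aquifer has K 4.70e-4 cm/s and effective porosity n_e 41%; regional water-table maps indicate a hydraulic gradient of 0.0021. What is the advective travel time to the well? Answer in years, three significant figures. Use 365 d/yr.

128 years

K = 4.70e-4 cm/s × 864 = 0.4061 m/d
Darcy flux q = K·i = 0.4061 × 0.0021 = 8.528e-4 m/d
Average linear velocity = 8.528e-4 / 0.41 = 0.002080 m/d
t = L / v = 96.8 / 0.002080 = 46540 d
   = 46540 / 365 = 128 yr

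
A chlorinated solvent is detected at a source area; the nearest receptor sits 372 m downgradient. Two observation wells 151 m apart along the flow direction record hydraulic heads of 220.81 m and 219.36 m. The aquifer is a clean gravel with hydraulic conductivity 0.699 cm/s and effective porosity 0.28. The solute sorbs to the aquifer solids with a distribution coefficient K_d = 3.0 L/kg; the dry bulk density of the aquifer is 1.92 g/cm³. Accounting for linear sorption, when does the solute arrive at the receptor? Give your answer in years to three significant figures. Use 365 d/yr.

1.06 years

Hydraulic gradient i = (220.81 − 219.36) / 151 = 1.45 / 151 = 0.009603
K = 0.699 cm/s × 864 = 603.9 m/d
q = Ki = 603.9 × 0.009603 = 5.799 m/d
Average linear velocity = 5.799 / 0.28 = 20.71 m/d
Retardation R = 1 + ρ_b·K_d/n = 1 + 1.92×3.0/0.28 = 21.57
Contaminant velocity v_c = v/R = 20.71/21.57 = 0.9602 m/d
t = L/v_c = 372/0.9602 = 387.4 d
   = 387.4/365 = 1.06 yr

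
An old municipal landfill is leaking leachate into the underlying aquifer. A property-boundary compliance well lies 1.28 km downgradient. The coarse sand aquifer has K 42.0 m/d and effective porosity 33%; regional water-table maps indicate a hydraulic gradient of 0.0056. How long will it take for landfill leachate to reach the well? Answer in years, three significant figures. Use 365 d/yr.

Darcy flux q = K·i = 42.0 × 0.0056 = 0.2352 m/d
v_s = q/n_e = 0.2352/0.33 = 0.7127 m/d
L = 1.28 km = 1280 m
t = L / v = 1280 / 0.7127 = 1796 d
   = 1796 / 365 = 4.92 yr

4.92 years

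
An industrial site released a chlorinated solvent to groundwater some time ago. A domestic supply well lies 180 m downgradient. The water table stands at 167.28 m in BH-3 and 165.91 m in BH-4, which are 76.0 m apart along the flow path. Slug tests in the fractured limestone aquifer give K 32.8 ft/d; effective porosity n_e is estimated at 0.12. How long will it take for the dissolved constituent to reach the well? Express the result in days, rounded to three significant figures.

120 days

Hydraulic gradient i = (167.28 − 165.91) / 76.0 = 1.37 / 76.0 = 0.01803
K = 32.8 ft/d × 0.3048 = 9.997 m/d
Darcy flux q = K·i = 9.997 × 0.01803 = 0.1802 m/d
v = Ki/n = 9.997·0.01803/0.12 = 1.502 m/d
t = L / v = 180 / 1.502 = 119.9 d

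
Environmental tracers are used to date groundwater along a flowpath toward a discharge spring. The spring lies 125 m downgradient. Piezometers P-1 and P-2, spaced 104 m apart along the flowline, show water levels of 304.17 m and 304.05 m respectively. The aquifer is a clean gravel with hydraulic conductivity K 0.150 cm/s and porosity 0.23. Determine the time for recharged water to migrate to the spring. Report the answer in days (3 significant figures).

Hydraulic gradient i = (304.17 − 304.05) / 104 = 0.12 / 104 = 0.001154
K = 0.150 cm/s × 864 = 129.6 m/d
q = Ki = 129.6 × 0.001154 = 0.1495 m/d
Seepage velocity v = q / n = 0.1495 / 0.23 = 0.6502 m/d
t = L / v = 125 / 0.6502 = 192.3 d

192 days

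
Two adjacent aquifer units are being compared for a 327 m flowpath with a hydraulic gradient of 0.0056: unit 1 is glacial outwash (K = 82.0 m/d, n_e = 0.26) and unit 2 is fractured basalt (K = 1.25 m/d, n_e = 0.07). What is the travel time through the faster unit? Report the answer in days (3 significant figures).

Unit 1 (glacial outwash): v = 82.0×0.0056/0.26 = 1.766 m/d, t = 327/1.766 = 185.1 d
Unit 2 (fractured basalt): v = 1.25×0.0056/0.07 = 0.1000 m/d, t = 327/0.1000 = 3270 d
Faster unit: t = 185 d

185 days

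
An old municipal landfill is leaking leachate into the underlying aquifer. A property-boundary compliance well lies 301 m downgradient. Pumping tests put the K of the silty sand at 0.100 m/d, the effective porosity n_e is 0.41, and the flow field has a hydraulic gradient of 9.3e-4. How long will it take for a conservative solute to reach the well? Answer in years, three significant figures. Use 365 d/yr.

3640 years

Specific discharge q = 0.100 × 9.3e-4 = 9.300e-5 m/d
v = Ki/n = 0.100·9.3e-4/0.41 = 2.268e-4 m/d
t = L / v = 301 / 2.268e-4 = 1.327e6 d
   = 1.327e6 / 365 = 3640 yr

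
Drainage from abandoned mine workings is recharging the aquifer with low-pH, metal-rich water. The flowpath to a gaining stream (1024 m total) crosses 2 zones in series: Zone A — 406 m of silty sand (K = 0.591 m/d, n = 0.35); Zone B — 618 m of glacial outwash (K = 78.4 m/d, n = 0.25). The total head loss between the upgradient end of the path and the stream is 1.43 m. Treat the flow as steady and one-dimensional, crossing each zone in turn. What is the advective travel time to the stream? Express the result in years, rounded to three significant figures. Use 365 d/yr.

Steady 1-D flow in series ⇒ the Darcy flux q is identical in every zone and the zone head losses add (resistances L/K in series).
Σ(L/K) = 406/0.591 + 618/78.4 = 687.0 + 7.883 = 694.9 d
q = ΔH / Σ(L/K) = 1.43 / 694.9 = 0.002058 m/d (same in every zone)
Zone A: v = q/n = 0.002058/0.35 = 0.005880 m/d → t_A = 406/0.005880 = 69050 d
Zone B: v = q/n = 0.002058/0.25 = 0.008232 m/d → t_B = 618/0.008232 = 75070 d
Total t = 69050 + 75070 = 144100 d
   = 144100 / 365 = 395 yr

395 years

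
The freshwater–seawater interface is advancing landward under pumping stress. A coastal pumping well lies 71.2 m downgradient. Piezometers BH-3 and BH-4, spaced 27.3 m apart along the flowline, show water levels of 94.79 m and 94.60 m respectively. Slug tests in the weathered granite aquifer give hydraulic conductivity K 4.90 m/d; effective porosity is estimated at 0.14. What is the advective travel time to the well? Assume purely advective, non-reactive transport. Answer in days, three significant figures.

Hydraulic gradient i = (94.79 − 94.60) / 27.3 = 0.19 / 27.3 = 0.006960
Specific discharge q = 4.90 × 0.006960 = 0.03410 m/d
v_s = q/n_e = 0.03410/0.14 = 0.2436 m/d
t = L / v = 71.2 / 0.2436 = 292.3 d

292 days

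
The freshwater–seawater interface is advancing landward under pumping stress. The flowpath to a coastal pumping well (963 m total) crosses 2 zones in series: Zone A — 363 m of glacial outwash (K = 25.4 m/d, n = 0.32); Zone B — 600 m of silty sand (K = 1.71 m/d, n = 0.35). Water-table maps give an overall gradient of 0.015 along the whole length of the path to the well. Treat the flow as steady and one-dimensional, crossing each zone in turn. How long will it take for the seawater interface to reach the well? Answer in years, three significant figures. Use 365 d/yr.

22.6 years

Continuity: the same q passes through each zone, so ΔH = q·Σ(L_j/K_j) — the zones act as resistances in series.
Σ(L/K) = 363/25.4 + 600/1.71 = 14.29 + 350.9 = 365.2 d
K_eq = L_total / Σ(L/K) = 963 / 365.2 = 2.637 m/d
q = K_eq · i = 2.637 × 0.015 = 0.03956 m/d (same in every zone)
Zone A: v = q/n = 0.03956/0.32 = 0.1236 m/d → t_A = 363/0.1236 = 2937 d
Zone B: v = q/n = 0.03956/0.35 = 0.1130 m/d → t_B = 600/0.1130 = 5309 d
Total t = 2937 + 5309 = 8245 d
   = 8245 / 365 = 22.6 yr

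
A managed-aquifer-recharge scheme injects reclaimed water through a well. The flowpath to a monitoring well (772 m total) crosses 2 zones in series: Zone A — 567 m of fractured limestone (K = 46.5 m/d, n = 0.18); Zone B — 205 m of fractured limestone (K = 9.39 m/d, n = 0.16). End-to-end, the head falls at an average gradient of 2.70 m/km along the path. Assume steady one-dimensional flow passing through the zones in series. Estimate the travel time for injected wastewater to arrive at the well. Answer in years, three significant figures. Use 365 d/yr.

Steady 1-D flow in series ⇒ the Darcy flux q is identical in every zone and the zone head losses add (resistances L/K in series).
Σ(L/K) = 567/46.5 + 205/9.39 = 12.19 + 21.83 = 34.03 d
K_eq = L_total / Σ(L/K) = 772 / 34.03 = 22.69 m/d
q = K_eq · i = 22.69 × 0.0027 = 0.06126 m/d (same in every zone)
Zone A: v = q/n = 0.06126/0.18 = 0.3403 m/d → t_A = 567/0.3403 = 1666 d
Zone B: v = q/n = 0.06126/0.16 = 0.3829 m/d → t_B = 205/0.3829 = 535.4 d
Total t = 1666 + 535.4 = 2201 d
   = 2201 / 365 = 6.03 yr

6.03 years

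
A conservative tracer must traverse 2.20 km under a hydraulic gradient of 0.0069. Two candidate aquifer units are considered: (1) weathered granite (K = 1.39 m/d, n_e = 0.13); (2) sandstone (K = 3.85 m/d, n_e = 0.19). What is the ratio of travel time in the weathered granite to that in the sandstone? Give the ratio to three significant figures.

1.90

Unit 1 (weathered granite): v = 1.39×0.0069/0.13 = 0.07378 m/d, t = 2200/0.07378 = 29820 d
Unit 2 (sandstone): v = 3.85×0.0069/0.19 = 0.1398 m/d, t = 2200/0.1398 = 15730 d
t(weathered granite) / t(sandstone) = 29820/15730 = 1.90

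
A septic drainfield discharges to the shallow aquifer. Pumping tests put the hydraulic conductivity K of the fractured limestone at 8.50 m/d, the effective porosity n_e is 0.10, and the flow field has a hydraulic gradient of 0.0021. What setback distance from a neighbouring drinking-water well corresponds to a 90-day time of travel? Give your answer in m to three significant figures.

16.1 m

q = Ki = 8.50 × 0.0021 = 0.01785 m/d
Average linear velocity = 0.01785 / 0.10 = 0.1785 m/d
L = v × T = 0.1785 × 90 = 16.06 m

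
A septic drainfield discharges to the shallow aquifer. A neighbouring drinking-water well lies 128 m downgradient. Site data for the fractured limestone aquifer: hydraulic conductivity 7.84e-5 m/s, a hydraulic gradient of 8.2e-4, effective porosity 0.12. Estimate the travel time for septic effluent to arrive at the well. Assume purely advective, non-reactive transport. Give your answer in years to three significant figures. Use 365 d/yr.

7.58 years

K = 7.84e-5 m/s × 86400 s/d = 6.774 m/d
q = Ki = 6.774 × 8.2e-4 = 0.005554 m/d
Seepage velocity v = q / n = 0.005554 / 0.12 = 0.04629 m/d
t = L / v = 128 / 0.04629 = 2765 d
   = 2765 / 365 = 7.58 yr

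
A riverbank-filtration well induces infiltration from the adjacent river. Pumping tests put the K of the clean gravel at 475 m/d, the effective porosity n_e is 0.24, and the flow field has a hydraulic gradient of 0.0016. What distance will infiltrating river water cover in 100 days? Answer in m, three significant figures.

Specific discharge q = 475 × 0.0016 = 0.7600 m/d
Average linear velocity = 0.7600 / 0.24 = 3.167 m/d
L = v × T = 3.167 × 100 = 316.7 m

317 m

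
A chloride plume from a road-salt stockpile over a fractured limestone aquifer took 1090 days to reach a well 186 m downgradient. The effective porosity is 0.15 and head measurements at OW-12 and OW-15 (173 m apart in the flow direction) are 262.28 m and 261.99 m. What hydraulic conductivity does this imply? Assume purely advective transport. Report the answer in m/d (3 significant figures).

Hydraulic gradient i = (262.28 − 261.99) / 173 = 0.29 / 173 = 0.001676
v = L / t = 186 / 1090 = 0.1706 m/d
K = v · n / i = 0.1706 × 0.15 / 0.001676 = 15.3 m/d

15.3 m/d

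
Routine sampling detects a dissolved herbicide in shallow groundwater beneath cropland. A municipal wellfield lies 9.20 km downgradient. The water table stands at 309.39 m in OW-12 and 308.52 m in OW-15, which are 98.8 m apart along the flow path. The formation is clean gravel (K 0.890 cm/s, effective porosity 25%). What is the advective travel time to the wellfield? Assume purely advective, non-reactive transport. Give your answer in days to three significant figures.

Hydraulic gradient i = (309.39 − 308.52) / 98.8 = 0.87 / 98.8 = 0.008806
K = 0.890 cm/s × 864 = 769.0 m/d
Specific discharge q = 769.0 × 0.008806 = 6.771 m/d
v = Ki/n = 769.0·0.008806/0.25 = 27.08 m/d
L = 9.20 km = 9200 m
t = L / v = 9200 / 27.08 = 339.7 d

340 days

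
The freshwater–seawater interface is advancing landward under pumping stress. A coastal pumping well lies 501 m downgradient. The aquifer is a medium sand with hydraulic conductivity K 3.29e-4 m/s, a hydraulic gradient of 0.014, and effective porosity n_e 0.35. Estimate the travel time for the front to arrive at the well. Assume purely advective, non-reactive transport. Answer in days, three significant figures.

441 days

K = 3.29e-4 m/s × 86400 s/d = 28.43 m/d
Specific discharge q = 28.43 × 0.014 = 0.3980 m/d
Seepage velocity v = q / n = 0.3980 / 0.35 = 1.137 m/d
t = L / v = 501 / 1.137 = 440.6 d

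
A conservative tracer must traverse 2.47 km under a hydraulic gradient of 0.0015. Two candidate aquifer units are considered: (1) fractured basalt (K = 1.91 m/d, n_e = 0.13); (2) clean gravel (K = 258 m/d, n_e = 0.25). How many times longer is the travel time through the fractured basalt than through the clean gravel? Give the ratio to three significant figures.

Unit 1 (fractured basalt): v = 1.91×0.0015/0.13 = 0.02204 m/d, t = 2470/0.02204 = 112100 d
Unit 2 (clean gravel): v = 258×0.0015/0.25 = 1.548 m/d, t = 2470/1.548 = 1596 d
t(fractured basalt) / t(clean gravel) = 112100/1596 = 70.2

70.2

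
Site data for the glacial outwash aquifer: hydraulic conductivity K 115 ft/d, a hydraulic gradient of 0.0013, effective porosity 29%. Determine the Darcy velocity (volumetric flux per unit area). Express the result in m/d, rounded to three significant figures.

K = 115 ft/d × 0.3048 = 35.05 m/d
Darcy flux q = K·i = 35.05 × 0.0013 = 0.04557 m/d

0.0456 m/d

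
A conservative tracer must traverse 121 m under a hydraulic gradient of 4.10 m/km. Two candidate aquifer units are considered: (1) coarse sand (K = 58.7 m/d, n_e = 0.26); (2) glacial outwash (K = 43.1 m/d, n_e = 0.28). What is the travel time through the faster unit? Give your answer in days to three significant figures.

131 days

Unit 1 (coarse sand): v = 58.7×0.0041/0.26 = 0.9257 m/d, t = 121/0.9257 = 130.7 d
Unit 2 (glacial outwash): v = 43.1×0.0041/0.28 = 0.6311 m/d, t = 121/0.6311 = 191.7 d
Faster unit: t = 131 d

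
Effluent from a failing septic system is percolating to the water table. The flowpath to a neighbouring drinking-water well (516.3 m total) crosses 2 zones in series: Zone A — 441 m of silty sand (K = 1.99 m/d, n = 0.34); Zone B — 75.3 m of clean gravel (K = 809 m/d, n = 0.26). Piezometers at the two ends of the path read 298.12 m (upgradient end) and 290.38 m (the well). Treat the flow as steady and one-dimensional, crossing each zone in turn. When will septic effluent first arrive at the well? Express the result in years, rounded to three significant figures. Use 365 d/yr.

13.3 years

Total head drop ΔH = 298.12 − 290.38 = 7.74 m
Continuity: the same q passes through each zone, so ΔH = q·Σ(L_j/K_j) — the zones act as resistances in series.
Σ(L/K) = 441/1.99 + 75.3/809 = 221.6 + 0.09308 = 221.7 d
q = ΔH / Σ(L/K) = 7.74 / 221.7 = 0.03491 m/d (same in every zone)
Zone A: v = q/n = 0.03491/0.34 = 0.1027 m/d → t_A = 441/0.1027 = 4295 d
Zone B: v = q/n = 0.03491/0.26 = 0.1343 m/d → t_B = 75.3/0.1343 = 560.8 d
Total t = 4295 + 560.8 = 4856 d
   = 4856 / 365 = 13.3 yr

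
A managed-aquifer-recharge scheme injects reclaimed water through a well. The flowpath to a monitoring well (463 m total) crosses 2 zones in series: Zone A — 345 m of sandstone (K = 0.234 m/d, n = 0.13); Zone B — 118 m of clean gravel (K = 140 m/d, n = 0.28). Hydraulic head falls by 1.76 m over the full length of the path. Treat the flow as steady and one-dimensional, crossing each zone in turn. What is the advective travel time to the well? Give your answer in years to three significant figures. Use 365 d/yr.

179 years

Continuity: the same q passes through each zone, so ΔH = q·Σ(L_j/K_j) — the zones act as resistances in series.
Σ(L/K) = 345/0.234 + 118/140 = 1474 + 0.8429 = 1475 d
q = ΔH / Σ(L/K) = 1.76 / 1475 = 0.001193 m/d (same in every zone)
Zone A: v = q/n = 0.001193/0.13 = 0.009177 m/d → t_A = 345/0.009177 = 37590 d
Zone B: v = q/n = 0.001193/0.28 = 0.004261 m/d → t_B = 118/0.004261 = 27690 d
Total t = 37590 + 27690 = 65290 d
   = 65290 / 365 = 179 yr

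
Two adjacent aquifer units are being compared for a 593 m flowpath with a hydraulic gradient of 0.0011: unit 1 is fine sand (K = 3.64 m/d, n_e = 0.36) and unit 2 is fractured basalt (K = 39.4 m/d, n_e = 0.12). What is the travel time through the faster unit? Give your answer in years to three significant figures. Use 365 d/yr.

Unit 1 (fine sand): v = 3.64×0.0011/0.36 = 0.01112 m/d, t = 593/0.01112 = 53320 d
Unit 2 (fractured basalt): v = 39.4×0.0011/0.12 = 0.3612 m/d, t = 593/0.3612 = 1642 d
Faster: 1642 d / 365 = 4.50 yr

4.50 years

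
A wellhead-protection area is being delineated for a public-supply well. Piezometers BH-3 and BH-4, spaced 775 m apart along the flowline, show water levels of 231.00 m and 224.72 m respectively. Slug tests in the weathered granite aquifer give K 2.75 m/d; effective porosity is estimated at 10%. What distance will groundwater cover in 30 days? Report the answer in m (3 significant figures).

Hydraulic gradient i = (231.00 − 224.72) / 775 = 6.28 / 775 = 0.008103
Darcy flux q = K·i = 2.75 × 0.008103 = 0.02228 m/d
v_s = q/n_e = 0.02228/0.10 = 0.2228 m/d
L = v × T = 0.2228 × 30 = 6.685 m

6.69 m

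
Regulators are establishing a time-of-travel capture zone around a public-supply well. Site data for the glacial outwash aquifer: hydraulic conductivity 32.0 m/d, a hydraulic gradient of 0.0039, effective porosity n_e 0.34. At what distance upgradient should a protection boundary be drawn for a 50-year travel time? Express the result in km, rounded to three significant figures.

6.70 km

Specific discharge q = 32.0 × 0.0039 = 0.1248 m/d
Average linear velocity = 0.1248 / 0.34 = 0.3671 m/d
T = 50 yr × 365 = 18250 d
L = v × T = 0.3671 × 18250 = 6699 m
   = 6.70 km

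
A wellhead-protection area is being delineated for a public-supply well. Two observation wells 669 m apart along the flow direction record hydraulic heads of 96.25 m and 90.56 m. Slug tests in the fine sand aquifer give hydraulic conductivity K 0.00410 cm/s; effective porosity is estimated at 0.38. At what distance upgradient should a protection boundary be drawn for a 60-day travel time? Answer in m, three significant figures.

Hydraulic gradient i = (96.25 − 90.56) / 669 = 5.69 / 669 = 0.008505
K = 0.00410 cm/s × 864 = 3.542 m/d
Specific discharge q = 3.542 × 0.008505 = 0.03013 m/d
Seepage velocity v = q / n = 0.03013 / 0.38 = 0.07929 m/d
L = v × T = 0.07929 × 60 = 4.757 m

4.76 m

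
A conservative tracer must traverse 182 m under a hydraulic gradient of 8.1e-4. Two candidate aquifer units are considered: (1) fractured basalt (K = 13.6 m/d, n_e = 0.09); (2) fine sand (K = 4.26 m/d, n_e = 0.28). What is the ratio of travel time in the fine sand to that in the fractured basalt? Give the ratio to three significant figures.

9.93

Unit 1 (fractured basalt): v = 13.6×8.1e-4/0.09 = 0.1224 m/d, t = 182/0.1224 = 1487 d
Unit 2 (fine sand): v = 4.26×8.1e-4/0.28 = 0.01232 m/d, t = 182/0.01232 = 14770 d
t(fine sand) / t(fractured basalt) = 14770/1487 = 9.93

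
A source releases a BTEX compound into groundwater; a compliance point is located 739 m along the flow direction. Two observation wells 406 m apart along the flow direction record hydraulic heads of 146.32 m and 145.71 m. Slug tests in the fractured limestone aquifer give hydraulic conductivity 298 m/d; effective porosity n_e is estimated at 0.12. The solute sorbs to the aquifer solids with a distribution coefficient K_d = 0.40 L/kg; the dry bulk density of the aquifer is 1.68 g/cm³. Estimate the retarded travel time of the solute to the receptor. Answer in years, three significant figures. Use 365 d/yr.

3.58 years

Hydraulic gradient i = (146.32 − 145.71) / 406 = 0.61 / 406 = 0.001502
Specific discharge q = 298 × 0.001502 = 0.4477 m/d
v = Ki/n = 298·0.001502/0.12 = 3.731 m/d
Retardation R = 1 + ρ_b·K_d/n = 1 + 1.68×0.40/0.12 = 6.600
Contaminant velocity v_c = v/R = 3.731/6.600 = 0.5653 m/d
t = L/v_c = 739/0.5653 = 1307 d
   = 1307/365 = 3.58 yr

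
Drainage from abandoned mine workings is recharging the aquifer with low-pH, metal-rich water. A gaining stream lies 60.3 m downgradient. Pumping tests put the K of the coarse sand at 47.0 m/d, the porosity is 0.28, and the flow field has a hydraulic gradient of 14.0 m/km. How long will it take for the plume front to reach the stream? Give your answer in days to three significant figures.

q = Ki = 47.0 × 0.014 = 0.6580 m/d
Average linear velocity = 0.6580 / 0.28 = 2.350 m/d
t = L / v = 60.3 / 2.350 = 25.66 d

25.7 days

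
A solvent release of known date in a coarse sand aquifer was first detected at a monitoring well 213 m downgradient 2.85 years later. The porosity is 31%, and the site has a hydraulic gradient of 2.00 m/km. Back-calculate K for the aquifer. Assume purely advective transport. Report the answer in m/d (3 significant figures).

t = 2.85 years = 1040 d
v = L / t = 213 / 1040 = 0.2048 m/d
K = v · n / i = 0.2048 × 0.31 / 0.0020 = 31.7 m/d

31.7 m/d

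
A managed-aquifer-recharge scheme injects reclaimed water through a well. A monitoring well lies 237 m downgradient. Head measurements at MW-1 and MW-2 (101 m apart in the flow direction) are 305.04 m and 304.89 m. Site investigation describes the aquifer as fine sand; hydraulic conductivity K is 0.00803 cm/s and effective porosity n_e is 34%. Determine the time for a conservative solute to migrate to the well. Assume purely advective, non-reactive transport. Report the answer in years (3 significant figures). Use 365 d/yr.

Hydraulic gradient i = (305.04 − 304.89) / 101 = 0.15 / 101 = 0.001485
K = 0.00803 cm/s × 864 = 6.938 m/d
q = Ki = 6.938 × 0.001485 = 0.01030 m/d
Seepage velocity v = q / n = 0.01030 / 0.34 = 0.03031 m/d
t = L / v = 237 / 0.03031 = 7820 d
   = 7820 / 365 = 21.4 yr

21.4 years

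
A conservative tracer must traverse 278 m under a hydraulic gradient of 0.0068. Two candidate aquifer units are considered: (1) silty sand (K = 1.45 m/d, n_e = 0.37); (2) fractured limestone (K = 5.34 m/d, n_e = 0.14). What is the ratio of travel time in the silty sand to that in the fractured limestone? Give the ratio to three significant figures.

9.73

Unit 1 (silty sand): v = 1.45×0.0068/0.37 = 0.02665 m/d, t = 278/0.02665 = 10430 d
Unit 2 (fractured limestone): v = 5.34×0.0068/0.14 = 0.2594 m/d, t = 278/0.2594 = 1072 d
t(silty sand) / t(fractured limestone) = 10430/1072 = 9.73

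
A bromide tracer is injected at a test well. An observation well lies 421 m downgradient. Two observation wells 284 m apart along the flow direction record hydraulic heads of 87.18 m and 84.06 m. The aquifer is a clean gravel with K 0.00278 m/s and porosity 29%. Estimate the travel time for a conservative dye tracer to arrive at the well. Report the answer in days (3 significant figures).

46.3 days

Hydraulic gradient i = (87.18 − 84.06) / 284 = 3.12 / 284 = 0.01099
K = 0.00278 m/s × 86400 s/d = 240.2 m/d
Specific discharge q = 240.2 × 0.01099 = 2.639 m/d
v = Ki/n = 240.2·0.01099/0.29 = 9.099 m/d
t = L / v = 421 / 9.099 = 46.27 d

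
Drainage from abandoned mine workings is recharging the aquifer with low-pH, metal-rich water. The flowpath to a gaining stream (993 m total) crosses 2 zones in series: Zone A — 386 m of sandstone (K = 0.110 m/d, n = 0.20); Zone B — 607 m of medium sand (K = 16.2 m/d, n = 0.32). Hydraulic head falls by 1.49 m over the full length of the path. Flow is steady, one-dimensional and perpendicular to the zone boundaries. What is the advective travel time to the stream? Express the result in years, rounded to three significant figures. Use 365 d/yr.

1770 years

Steady 1-D flow in series ⇒ the Darcy flux q is identical in every zone and the zone head losses add (resistances L/K in series).
Σ(L/K) = 386/0.110 + 607/16.2 = 3509 + 37.47 = 3547 d
q = ΔH / Σ(L/K) = 1.49 / 3547 = 4.201e-4 m/d (same in every zone)
Zone A: v = q/n = 4.201e-4/0.20 = 0.002101 m/d → t_A = 386/0.002101 = 183800 d
Zone B: v = q/n = 4.201e-4/0.32 = 0.001313 m/d → t_B = 607/0.001313 = 462300 d
Total t = 183800 + 462300 = 646100 d
   = 646100 / 365 = 1770 yr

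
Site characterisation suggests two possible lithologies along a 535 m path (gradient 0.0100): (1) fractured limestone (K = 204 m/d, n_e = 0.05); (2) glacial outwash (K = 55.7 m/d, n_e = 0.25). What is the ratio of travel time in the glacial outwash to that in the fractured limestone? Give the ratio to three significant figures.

18.3

Unit 1 (fractured limestone): v = 204×0.010/0.05 = 40.80 m/d, t = 535/40.80 = 13.11 d
Unit 2 (glacial outwash): v = 55.7×0.010/0.25 = 2.228 m/d, t = 535/2.228 = 240.1 d
t(glacial outwash) / t(fractured limestone) = 240.1/13.11 = 18.3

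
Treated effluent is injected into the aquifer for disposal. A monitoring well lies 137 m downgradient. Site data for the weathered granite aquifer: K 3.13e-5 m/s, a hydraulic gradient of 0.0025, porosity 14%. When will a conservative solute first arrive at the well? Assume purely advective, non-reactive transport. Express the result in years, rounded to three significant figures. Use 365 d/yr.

7.77 years

K = 3.13e-5 m/s × 86400 s/d = 2.704 m/d
Specific discharge q = 2.704 × 0.0025 = 0.006761 m/d
v_s = q/n_e = 0.006761/0.14 = 0.04829 m/d
t = L / v = 137 / 0.04829 = 2837 d
   = 2837 / 365 = 7.77 yr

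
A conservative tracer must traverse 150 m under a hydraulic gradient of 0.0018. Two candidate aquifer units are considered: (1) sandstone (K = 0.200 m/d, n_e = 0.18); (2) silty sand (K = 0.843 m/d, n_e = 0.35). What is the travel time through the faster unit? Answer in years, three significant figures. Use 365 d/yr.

Unit 1 (sandstone): v = 0.200×0.0018/0.18 = 0.002000 m/d, t = 150/0.002000 = 75000 d
Unit 2 (silty sand): v = 0.843×0.0018/0.35 = 0.004335 m/d, t = 150/0.004335 = 34600 d
Faster: 34600 d / 365 = 94.8 yr

94.8 years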